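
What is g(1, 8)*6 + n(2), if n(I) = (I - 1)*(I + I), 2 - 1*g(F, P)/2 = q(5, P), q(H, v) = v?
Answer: -68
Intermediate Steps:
g(F, P) = 4 - 2*P
n(I) = 2*I*(-1 + I) (n(I) = (-1 + I)*(2*I) = 2*I*(-1 + I))
g(1, 8)*6 + n(2) = (4 - 2*8)*6 + 2*2*(-1 + 2) = (4 - 16)*6 + 2*2*1 = -12*6 + 4 = -72 + 4 = -68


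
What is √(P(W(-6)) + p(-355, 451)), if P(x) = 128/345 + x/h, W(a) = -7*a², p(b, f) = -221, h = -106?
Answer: I*√72970516335/18285 ≈ 14.773*I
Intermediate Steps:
P(x) = 128/345 - x/106 (P(x) = 128/345 + x/(-106) = 128*(1/345) + x*(-1/106) = 128/345 - x/106)
√(P(W(-6)) + p(-355, 451)) = √((128/345 - (-7)*(-6)²/106) - 221) = √((128/345 - (-7)*36/106) - 221) = √((128/345 - 1/106*(-252)) - 221) = √((128/345 + 126/53) - 221) = √(50254/18285 - 221) = √(-3990731/18285) = I*√72970516335/18285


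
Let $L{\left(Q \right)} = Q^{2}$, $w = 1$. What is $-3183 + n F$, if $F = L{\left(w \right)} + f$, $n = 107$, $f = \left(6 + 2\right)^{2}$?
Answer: $3772$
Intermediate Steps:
$f = 64$ ($f = 8^{2} = 64$)
$F = 65$ ($F = 1^{2} + 64 = 1 + 64 = 65$)
$-3183 + n F = -3183 + 107 \cdot 65 = -3183 + 6955 = 3772$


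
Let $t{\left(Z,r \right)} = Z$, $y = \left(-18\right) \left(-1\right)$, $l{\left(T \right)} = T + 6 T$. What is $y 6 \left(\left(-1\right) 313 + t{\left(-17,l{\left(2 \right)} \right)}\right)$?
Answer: $-35640$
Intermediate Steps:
$l{\left(T \right)} = 7 T$
$y = 18$
$y 6 \left(\left(-1\right) 313 + t{\left(-17,l{\left(2 \right)} \right)}\right) = 18 \cdot 6 \left(\left(-1\right) 313 - 17\right) = 108 \left(-313 - 17\right) = 108 \left(-330\right) = -35640$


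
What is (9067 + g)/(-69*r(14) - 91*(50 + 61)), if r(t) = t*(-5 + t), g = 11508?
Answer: -4115/3759 ≈ -1.0947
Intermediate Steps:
(9067 + g)/(-69*r(14) - 91*(50 + 61)) = (9067 + 11508)/(-966*(-5 + 14) - 91*(50 + 61)) = 20575/(-966*9 - 91*111) = 20575/(-69*126 - 10101) = 20575/(-8694 - 10101) = 20575/(-18795) = 20575*(-1/18795) = -4115/3759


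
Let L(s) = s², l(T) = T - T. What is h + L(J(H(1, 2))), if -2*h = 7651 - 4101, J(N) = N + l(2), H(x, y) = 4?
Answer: -1759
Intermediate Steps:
l(T) = 0
J(N) = N (J(N) = N + 0 = N)
h = -1775 (h = -(7651 - 4101)/2 = -½*3550 = -1775)
h + L(J(H(1, 2))) = -1775 + 4² = -1775 + 16 = -1759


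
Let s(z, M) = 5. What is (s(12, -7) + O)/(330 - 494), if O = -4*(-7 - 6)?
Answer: -57/164 ≈ -0.34756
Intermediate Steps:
O = 52 (O = -4*(-13) = 52)
(s(12, -7) + O)/(330 - 494) = (5 + 52)/(330 - 494) = 57/(-164) = 57*(-1/164) = -57/164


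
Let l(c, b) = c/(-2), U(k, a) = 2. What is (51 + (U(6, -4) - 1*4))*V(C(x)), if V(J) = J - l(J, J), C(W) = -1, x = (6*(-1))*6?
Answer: -147/2 ≈ -73.500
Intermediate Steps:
x = -36 (x = -6*6 = -36)
l(c, b) = -c/2 (l(c, b) = c*(-1/2) = -c/2)
V(J) = 3*J/2 (V(J) = J - (-1)*J/2 = J + J/2 = 3*J/2)
(51 + (U(6, -4) - 1*4))*V(C(x)) = (51 + (2 - 1*4))*((3/2)*(-1)) = (51 + (2 - 4))*(-3/2) = (51 - 2)*(-3/2) = 49*(-3/2) = -147/2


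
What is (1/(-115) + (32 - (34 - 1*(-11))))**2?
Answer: 2238016/13225 ≈ 169.23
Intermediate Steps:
(1/(-115) + (32 - (34 - 1*(-11))))**2 = (-1/115 + (32 - (34 + 11)))**2 = (-1/115 + (32 - 1*45))**2 = (-1/115 + (32 - 45))**2 = (-1/115 - 13)**2 = (-1496/115)**2 = 2238016/13225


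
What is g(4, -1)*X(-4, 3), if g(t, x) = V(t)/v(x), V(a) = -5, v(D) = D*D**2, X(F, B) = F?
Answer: -20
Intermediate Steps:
v(D) = D**3
g(t, x) = -5/x**3
g(4, -1)*X(-4, 3) = -5/(-1)**3*(-4) = -5*(-1)*(-4) = 5*(-4) = -20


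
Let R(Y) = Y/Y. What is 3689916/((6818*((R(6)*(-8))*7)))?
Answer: -922479/95452 ≈ -9.6643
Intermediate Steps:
R(Y) = 1
3689916/((6818*((R(6)*(-8))*7))) = 3689916/((6818*((1*(-8))*7))) = 3689916/((6818*(-8*7))) = 3689916/((6818*(-56))) = 3689916/(-381808) = 3689916*(-1/381808) = -922479/95452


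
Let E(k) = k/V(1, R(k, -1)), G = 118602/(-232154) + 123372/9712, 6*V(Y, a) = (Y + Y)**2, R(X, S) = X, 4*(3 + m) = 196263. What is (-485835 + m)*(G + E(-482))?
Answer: 349995200868321345/1127339824 ≈ 3.1046e+8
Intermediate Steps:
m = 196251/4 (m = -3 + (1/4)*196263 = -3 + 196263/4 = 196251/4 ≈ 49063.)
V(Y, a) = 2*Y**2/3 (V(Y, a) = (Y + Y)**2/6 = (2*Y)**2/6 = (4*Y**2)/6 = 2*Y**2/3)
G = 3436180083/281834956 (G = 118602*(-1/232154) + 123372*(1/9712) = -59301/116077 + 30843/2428 = 3436180083/281834956 ≈ 12.192)
E(k) = 3*k/2 (E(k) = k/(((2/3)*1**2)) = k/(((2/3)*1)) = k/(2/3) = k*(3/2) = 3*k/2)
(-485835 + m)*(G + E(-482)) = (-485835 + 196251/4)*(3436180083/281834956 + (3/2)*(-482)) = -1747089*(3436180083/281834956 - 723)/4 = -1747089/4*(-200330493105/281834956) = 349995200868321345/1127339824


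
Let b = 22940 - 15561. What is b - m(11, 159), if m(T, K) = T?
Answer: 7368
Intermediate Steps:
b = 7379
b - m(11, 159) = 7379 - 1*11 = 7379 - 11 = 7368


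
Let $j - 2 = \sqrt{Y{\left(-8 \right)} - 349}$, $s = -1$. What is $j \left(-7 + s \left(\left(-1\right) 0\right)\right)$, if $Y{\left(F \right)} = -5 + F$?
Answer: $-14 - 7 i \sqrt{362} \approx -14.0 - 133.18 i$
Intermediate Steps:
$j = 2 + i \sqrt{362}$ ($j = 2 + \sqrt{\left(-5 - 8\right) - 349} = 2 + \sqrt{-13 - 349} = 2 + \sqrt{-362} = 2 + i \sqrt{362} \approx 2.0 + 19.026 i$)
$j \left(-7 + s \left(\left(-1\right) 0\right)\right) = \left(2 + i \sqrt{362}\right) \left(-7 - \left(-1\right) 0\right) = \left(2 + i \sqrt{362}\right) \left(-7 - 0\right) = \left(2 + i \sqrt{362}\right) \left(-7 + 0\right) = \left(2 + i \sqrt{362}\right) \left(-7\right) = -14 - 7 i \sqrt{362}$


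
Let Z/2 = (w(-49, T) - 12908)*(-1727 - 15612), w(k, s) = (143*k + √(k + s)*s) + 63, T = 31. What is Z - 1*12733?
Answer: 688414923 - 3225054*I*√2 ≈ 6.8841e+8 - 4.5609e+6*I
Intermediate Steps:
w(k, s) = 63 + 143*k + s*√(k + s) (w(k, s) = (143*k + s*√(k + s)) + 63 = 63 + 143*k + s*√(k + s))
Z = 688427656 - 3225054*I*√2 (Z = 2*(((63 + 143*(-49) + 31*√(-49 + 31)) - 12908)*(-1727 - 15612)) = 2*(((63 - 7007 + 31*√(-18)) - 12908)*(-17339)) = 2*(((63 - 7007 + 31*(3*I*√2)) - 12908)*(-17339)) = 2*(((63 - 7007 + 93*I*√2) - 12908)*(-17339)) = 2*(((-6944 + 93*I*√2) - 12908)*(-17339)) = 2*((-19852 + 93*I*√2)*(-17339)) = 2*(344213828 - 1612527*I*√2) = 688427656 - 3225054*I*√2 ≈ 6.8843e+8 - 4.5609e+6*I)
Z - 1*12733 = (688427656 - 3225054*I*√2) - 1*12733 = (688427656 - 3225054*I*√2) - 12733 = 688414923 - 3225054*I*√2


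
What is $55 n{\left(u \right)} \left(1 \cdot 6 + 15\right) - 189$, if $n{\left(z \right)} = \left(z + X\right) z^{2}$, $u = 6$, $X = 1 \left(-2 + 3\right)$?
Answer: $290871$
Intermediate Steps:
$X = 1$ ($X = 1 \cdot 1 = 1$)
$n{\left(z \right)} = z^{2} \left(1 + z\right)$ ($n{\left(z \right)} = \left(z + 1\right) z^{2} = \left(1 + z\right) z^{2} = z^{2} \left(1 + z\right)$)
$55 n{\left(u \right)} \left(1 \cdot 6 + 15\right) - 189 = 55 \cdot 6^{2} \left(1 + 6\right) \left(1 \cdot 6 + 15\right) - 189 = 55 \cdot 36 \cdot 7 \left(6 + 15\right) - 189 = 55 \cdot 252 \cdot 21 - 189 = 55 \cdot 5292 - 189 = 291060 - 189 = 290871$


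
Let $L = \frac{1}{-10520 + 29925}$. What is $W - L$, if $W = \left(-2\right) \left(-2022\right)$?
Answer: $\frac{78473819}{19405} \approx 4044.0$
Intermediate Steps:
$L = \frac{1}{19405} \approx 5.1533 \cdot 10^{-5}$
$W = 4044$
$W - L = 4044 - \frac{1}{19405} = \frac{78473819}{19405}$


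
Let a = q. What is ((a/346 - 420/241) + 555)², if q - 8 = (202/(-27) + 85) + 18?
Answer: 1553236682796397225/5068901022084 ≈ 3.0642e+5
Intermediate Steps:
q = 2795/27 (q = 8 + ((202/(-27) + 85) + 18) = 8 + ((202*(-1/27) + 85) + 18) = 8 + ((-202/27 + 85) + 18) = 8 + (2093/27 + 18) = 8 + 2579/27 = 2795/27 ≈ 103.52)
a = 2795/27 ≈ 103.52
((a/346 - 420/241) + 555)² = (((2795/27)/346 - 420/241) + 555)² = (((2795/27)*(1/346) - 420*1/241) + 555)² = ((2795/9342 - 420/241) + 555)² = (-3250045/2251422 + 555)² = (1246289165/2251422)² = 1553236682796397225/5068901022084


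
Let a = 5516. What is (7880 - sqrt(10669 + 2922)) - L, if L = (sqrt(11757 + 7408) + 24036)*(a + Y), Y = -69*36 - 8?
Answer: -72676984 - sqrt(13591) - 3024*sqrt(19165) ≈ -7.3096e+7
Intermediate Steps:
Y = -2492 (Y = -2484 - 8 = -2492)
L = 72684864 + 3024*sqrt(19165) (L = (sqrt(11757 + 7408) + 24036)*(5516 - 2492) = (sqrt(19165) + 24036)*3024 = (24036 + sqrt(19165))*3024 = 72684864 + 3024*sqrt(19165) ≈ 7.3103e+7)
(7880 - sqrt(10669 + 2922)) - L = (7880 - sqrt(10669 + 2922)) - (72684864 + 3024*sqrt(19165)) = (7880 - sqrt(13591)) + (-72684864 - 3024*sqrt(19165)) = -72676984 - sqrt(13591) - 3024*sqrt(19165)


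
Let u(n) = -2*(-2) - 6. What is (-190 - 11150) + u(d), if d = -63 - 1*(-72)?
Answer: -11342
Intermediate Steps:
d = 9 (d = -63 + 72 = 9)
u(n) = -2 (u(n) = 4 - 6 = -2)
(-190 - 11150) + u(d) = (-190 - 11150) - 2 = -11340 - 2 = -11342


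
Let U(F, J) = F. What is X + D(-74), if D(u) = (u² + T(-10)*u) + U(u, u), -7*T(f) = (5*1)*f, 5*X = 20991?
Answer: 317507/35 ≈ 9071.6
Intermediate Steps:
X = 20991/5 (X = (⅕)*20991 = 20991/5 ≈ 4198.2)
T(f) = -5*f/7 (T(f) = -5*1*f/7 = -5*f/7)
D(u) = u² + 57*u/7 (D(u) = (u² + (-5/7*(-10))*u) + u = (u² + 50*u/7) + u = u² + 57*u/7)
X + D(-74) = 20991/5 + (⅐)*(-74)*(57 + 7*(-74)) = 20991/5 + (⅐)*(-74)*(57 - 518) = 20991/5 + (⅐)*(-74)*(-461) = 20991/5 + 34114/7 = 317507/35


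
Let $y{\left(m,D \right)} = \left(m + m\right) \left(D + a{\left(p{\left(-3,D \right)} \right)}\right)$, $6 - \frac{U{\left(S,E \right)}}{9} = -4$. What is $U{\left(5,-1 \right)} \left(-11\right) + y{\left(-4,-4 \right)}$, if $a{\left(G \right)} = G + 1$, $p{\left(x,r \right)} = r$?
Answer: $-934$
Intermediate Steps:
$a{\left(G \right)} = 1 + G$
$U{\left(S,E \right)} = 90$ ($U{\left(S,E \right)} = 54 - -36 = 54 + 36 = 90$)
$y{\left(m,D \right)} = 2 m \left(1 + 2 D\right)$ ($y{\left(m,D \right)} = \left(m + m\right) \left(D + \left(1 + D\right)\right) = 2 m \left(1 + 2 D\right)$)
$U{\left(5,-1 \right)} \left(-11\right) + y{\left(-4,-4 \right)} = 90 \left(-11\right) + 2 \left(-4\right) \left(1 + 2 \left(-4\right)\right) = -990 + 2 \left(-4\right) \left(1 - 8\right) = -990 + 2 \left(-4\right) \left(-7\right) = -990 + 56 = -934$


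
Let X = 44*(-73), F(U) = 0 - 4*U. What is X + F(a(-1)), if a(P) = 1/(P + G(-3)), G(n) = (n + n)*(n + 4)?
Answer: -22480/7 ≈ -3211.4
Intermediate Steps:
G(n) = 2*n*(4 + n) (G(n) = (2*n)*(4 + n) = 2*n*(4 + n))
a(P) = 1/(-6 + P) (a(P) = 1/(P + 2*(-3)*(4 - 3)) = 1/(P + 2*(-3)*1) = 1/(P - 6) = 1/(-6 + P))
F(U) = -4*U
X = -3212
X + F(a(-1)) = -3212 - 4/(-6 - 1) = -3212 - 4/(-7) = -3212 - 4*(-⅐) = -3212 + 4/7 = -22480/7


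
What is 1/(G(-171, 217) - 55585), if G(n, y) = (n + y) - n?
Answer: -1/55368 ≈ -1.8061e-5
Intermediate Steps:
G(n, y) = y
1/(G(-171, 217) - 55585) = 1/(217 - 55585) = 1/(-55368) = -1/55368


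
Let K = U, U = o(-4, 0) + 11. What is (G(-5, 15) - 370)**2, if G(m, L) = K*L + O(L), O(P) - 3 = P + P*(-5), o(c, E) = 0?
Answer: 68644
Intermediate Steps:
O(P) = 3 - 4*P (O(P) = 3 + (P + P*(-5)) = 3 + (P - 5*P) = 3 - 4*P)
U = 11 (U = 0 + 11 = 11)
K = 11
G(m, L) = 3 + 7*L (G(m, L) = 11*L + (3 - 4*L) = 3 + 7*L)
(G(-5, 15) - 370)**2 = ((3 + 7*15) - 370)**2 = ((3 + 105) - 370)**2 = (108 - 370)**2 = (-262)**2 = 68644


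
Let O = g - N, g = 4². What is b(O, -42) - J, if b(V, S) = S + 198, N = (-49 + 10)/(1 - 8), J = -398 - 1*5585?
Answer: 6139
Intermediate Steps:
J = -5983 (J = -398 - 5585 = -5983)
g = 16
N = 39/7 (N = -39/(-7) = -39*(-⅐) = 39/7 ≈ 5.5714)
O = 73/7 (O = 16 - 1*39/7 = 16 - 39/7 = 73/7 ≈ 10.429)
b(V, S) = 198 + S
b(O, -42) - J = (198 - 42) - 1*(-5983) = 156 + 5983 = 6139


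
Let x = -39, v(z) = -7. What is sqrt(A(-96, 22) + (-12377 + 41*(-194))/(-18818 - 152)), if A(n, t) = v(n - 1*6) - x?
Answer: sqrt(11901227870)/18970 ≈ 5.7508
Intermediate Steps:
A(n, t) = 32 (A(n, t) = -7 - 1*(-39) = -7 + 39 = 32)
sqrt(A(-96, 22) + (-12377 + 41*(-194))/(-18818 - 152)) = sqrt(32 + (-12377 + 41*(-194))/(-18818 - 152)) = sqrt(32 + (-12377 - 7954)/(-18970)) = sqrt(32 - 20331*(-1/18970)) = sqrt(32 + 20331/18970) = sqrt(627371/18970) = sqrt(11901227870)/18970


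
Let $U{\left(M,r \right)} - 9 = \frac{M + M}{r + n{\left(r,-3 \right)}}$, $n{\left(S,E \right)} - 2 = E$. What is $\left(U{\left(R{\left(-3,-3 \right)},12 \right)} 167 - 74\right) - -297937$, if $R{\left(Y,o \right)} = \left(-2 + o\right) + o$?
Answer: $\frac{3290354}{11} \approx 2.9912 \cdot 10^{5}$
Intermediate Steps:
$n{\left(S,E \right)} = 2 + E$
$R{\left(Y,o \right)} = -2 + 2 o$
$U{\left(M,r \right)} = 9 + \frac{2 M}{-1 + r}$ ($U{\left(M,r \right)} = 9 + \frac{M + M}{r + \left(2 - 3\right)} = 9 + \frac{2 M}{r - 1} = 9 + \frac{2 M}{-1 + r}$)
$\left(U{\left(R{\left(-3,-3 \right)},12 \right)} 167 - 74\right) - -297937 = \left(\frac{-9 + 2 \left(-2 + 2 \left(-3\right)\right) + 9 \cdot 12}{-1 + 12} \cdot 167 - 74\right) - -297937 = \left(\frac{-9 + 2 \left(-2 - 6\right) + 108}{11} \cdot 167 - 74\right) + 297937 = \left(\frac{-9 + 2 \left(-8\right) + 108}{11} \cdot 167 - 74\right) + 297937 = \left(\frac{-9 - 16 + 108}{11} \cdot 167 - 74\right) + 297937 = \left(\frac{1}{11} \cdot 83 \cdot 167 - 74\right) + 297937 = \left(\frac{83}{11} \cdot 167 - 74\right) + 297937 = \left(\frac{13861}{11} - 74\right) + 297937 = \frac{13047}{11} + 297937 = \frac{3290354}{11}$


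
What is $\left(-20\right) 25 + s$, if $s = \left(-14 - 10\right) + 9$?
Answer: $-515$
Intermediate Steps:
$s = -15$ ($s = -24 + 9 = -15$)
$\left(-20\right) 25 + s = \left(-20\right) 25 - 15 = -500 - 15 = -515$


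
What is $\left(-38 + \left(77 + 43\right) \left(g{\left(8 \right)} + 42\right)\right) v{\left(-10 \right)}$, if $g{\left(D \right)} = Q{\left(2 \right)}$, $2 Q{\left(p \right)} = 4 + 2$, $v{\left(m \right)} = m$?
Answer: $-53620$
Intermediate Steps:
$Q{\left(p \right)} = 3$ ($Q{\left(p \right)} = \frac{4 + 2}{2} = \frac{1}{2} \cdot 6 = 3$)
$g{\left(D \right)} = 3$
$\left(-38 + \left(77 + 43\right) \left(g{\left(8 \right)} + 42\right)\right) v{\left(-10 \right)} = \left(-38 + \left(77 + 43\right) \left(3 + 42\right)\right) \left(-10\right) = \left(-38 + 120 \cdot 45\right) \left(-10\right) = \left(-38 + 5400\right) \left(-10\right) = 5362 \left(-10\right) = -53620$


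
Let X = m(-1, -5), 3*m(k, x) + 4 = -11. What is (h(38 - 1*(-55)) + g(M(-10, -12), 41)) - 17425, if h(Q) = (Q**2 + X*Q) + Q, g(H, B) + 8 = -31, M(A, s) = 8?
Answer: -9187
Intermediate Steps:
m(k, x) = -5 (m(k, x) = -4/3 + (1/3)*(-11) = -4/3 - 11/3 = -5)
g(H, B) = -39 (g(H, B) = -8 - 31 = -39)
X = -5
h(Q) = Q**2 - 4*Q (h(Q) = (Q**2 - 5*Q) + Q = Q**2 - 4*Q)
(h(38 - 1*(-55)) + g(M(-10, -12), 41)) - 17425 = ((38 - 1*(-55))*(-4 + (38 - 1*(-55))) - 39) - 17425 = ((38 + 55)*(-4 + (38 + 55)) - 39) - 17425 = (93*(-4 + 93) - 39) - 17425 = (93*89 - 39) - 17425 = (8277 - 39) - 17425 = 8238 - 17425 = -9187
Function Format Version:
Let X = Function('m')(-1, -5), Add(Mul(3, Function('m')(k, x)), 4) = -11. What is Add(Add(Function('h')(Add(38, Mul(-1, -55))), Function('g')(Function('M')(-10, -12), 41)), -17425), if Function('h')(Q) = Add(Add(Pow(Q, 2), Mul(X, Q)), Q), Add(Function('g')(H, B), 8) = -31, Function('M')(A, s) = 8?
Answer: -9187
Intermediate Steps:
Function('m')(k, x) = -5 (Function('m')(k, x) = Add(Rational(-4, 3), Mul(Rational(1, 3), -11)) = Add(Rational(-4, 3), Rational(-11, 3)) = -5)
Function('g')(H, B) = -39 (Function('g')(H, B) = Add(-8, -31) = -39)
X = -5
Function('h')(Q) = Add(Pow(Q, 2), Mul(-4, Q)) (Function('h')(Q) = Add(Add(Pow(Q, 2), Mul(-5, Q)), Q) = Add(Pow(Q, 2), Mul(-4, Q)))
Add(Add(Function('h')(Add(38, Mul(-1, -55))), Function('g')(Function('M')(-10, -12), 41)), -17425) = Add(Add(Mul(Add(38, Mul(-1, -55)), Add(-4, Add(38, Mul(-1, -55)))), -39), -17425) = Add(Add(Mul(Add(38, 55), Add(-4, Add(38, 55))), -39), -17425) = Add(Add(Mul(93, Add(-4, 93)), -39), -17425) = Add(Add(Mul(93, 89), -39), -17425) = Add(Add(8277, -39), -17425) = Add(8238, -17425) = -9187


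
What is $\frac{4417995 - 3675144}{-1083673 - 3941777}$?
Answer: $- \frac{247617}{1675150} \approx -0.14782$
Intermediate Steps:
$\frac{4417995 - 3675144}{-1083673 - 3941777} = \frac{742851}{-5025450} = 742851 \left(- \frac{1}{5025450}\right) = - \frac{247617}{1675150}$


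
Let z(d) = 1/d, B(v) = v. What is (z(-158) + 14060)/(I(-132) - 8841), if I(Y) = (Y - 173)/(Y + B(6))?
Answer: -139953177/87979219 ≈ -1.5908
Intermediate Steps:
I(Y) = (-173 + Y)/(6 + Y) (I(Y) = (Y - 173)/(Y + 6) = (-173 + Y)/(6 + Y))
(z(-158) + 14060)/(I(-132) - 8841) = (1/(-158) + 14060)/((-173 - 132)/(6 - 132) - 8841) = (-1/158 + 14060)/(-305/(-126) - 8841) = 2221479/(158*(-1/126*(-305) - 8841)) = 2221479/(158*(305/126 - 8841)) = 2221479/(158*(-1113661/126)) = (2221479/158)*(-126/1113661) = -139953177/87979219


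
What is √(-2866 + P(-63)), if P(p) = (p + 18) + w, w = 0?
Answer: I*√2911 ≈ 53.954*I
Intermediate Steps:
P(p) = 18 + p (P(p) = (p + 18) + 0 = (18 + p) + 0 = 18 + p)
√(-2866 + P(-63)) = √(-2866 + (18 - 63)) = √(-2866 - 45) = √(-2911) = I*√2911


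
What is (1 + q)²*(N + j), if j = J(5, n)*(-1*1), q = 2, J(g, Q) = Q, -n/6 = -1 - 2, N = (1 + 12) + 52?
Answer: 423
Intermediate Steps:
N = 65 (N = 13 + 52 = 65)
n = 18 (n = -6*(-1 - 2) = -6*(-3) = 18)
j = -18 (j = 18*(-1*1) = 18*(-1) = -18)
(1 + q)²*(N + j) = (1 + 2)²*(65 - 18) = 3²*47 = 9*47 = 423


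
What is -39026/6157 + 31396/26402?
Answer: -418529640/81278557 ≈ -5.1493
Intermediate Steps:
-39026/6157 + 31396/26402 = -39026*1/6157 + 31396*(1/26402) = -39026/6157 + 15698/13201 = -418529640/81278557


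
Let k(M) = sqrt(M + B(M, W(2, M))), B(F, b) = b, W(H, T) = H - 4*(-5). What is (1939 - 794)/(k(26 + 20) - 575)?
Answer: -658375/330557 - 2290*sqrt(17)/330557 ≈ -2.0203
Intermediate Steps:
W(H, T) = 20 + H (W(H, T) = H + 20 = 20 + H)
k(M) = sqrt(22 + M) (k(M) = sqrt(M + (20 + 2)) = sqrt(M + 22) = sqrt(22 + M))
(1939 - 794)/(k(26 + 20) - 575) = (1939 - 794)/(sqrt(22 + (26 + 20)) - 575) = 1145/(sqrt(22 + 46) - 575) = 1145/(sqrt(68) - 575) = 1145/(2*sqrt(17) - 575) = 1145/(-575 + 2*sqrt(17))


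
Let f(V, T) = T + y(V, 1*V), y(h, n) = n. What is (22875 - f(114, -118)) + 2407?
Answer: 25286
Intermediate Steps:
f(V, T) = T + V (f(V, T) = T + 1*V = T + V)
(22875 - f(114, -118)) + 2407 = (22875 - (-118 + 114)) + 2407 = (22875 - 1*(-4)) + 2407 = (22875 + 4) + 2407 = 22879 + 2407 = 25286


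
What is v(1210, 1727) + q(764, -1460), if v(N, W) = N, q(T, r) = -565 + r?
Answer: -815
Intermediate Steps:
v(1210, 1727) + q(764, -1460) = 1210 + (-565 - 1460) = 1210 - 2025 = -815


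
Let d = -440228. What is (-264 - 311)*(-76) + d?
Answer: -396528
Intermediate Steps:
(-264 - 311)*(-76) + d = (-264 - 311)*(-76) - 440228 = -575*(-76) - 440228 = 43700 - 440228 = -396528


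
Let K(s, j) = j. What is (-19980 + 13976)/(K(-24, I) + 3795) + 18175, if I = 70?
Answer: 70240371/3865 ≈ 18173.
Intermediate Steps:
(-19980 + 13976)/(K(-24, I) + 3795) + 18175 = (-19980 + 13976)/(70 + 3795) + 18175 = -6004/3865 + 18175 = 70240371/3865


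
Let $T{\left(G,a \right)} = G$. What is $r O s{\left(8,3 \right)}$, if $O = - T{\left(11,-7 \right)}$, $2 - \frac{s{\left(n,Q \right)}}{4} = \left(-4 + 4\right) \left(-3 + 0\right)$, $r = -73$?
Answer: $6424$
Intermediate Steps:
$s{\left(n,Q \right)} = 8$ ($s{\left(n,Q \right)} = 8 - 4 \left(-4 + 4\right) \left(-3 + 0\right) = 8 - 4 \cdot 0 \left(-3\right) = 8 - 0 = 8 + 0 = 8$)
$O = -11$ ($O = \left(-1\right) 11 = -11$)
$r O s{\left(8,3 \right)} = \left(-73\right) \left(-11\right) 8 = 803 \cdot 8 = 6424$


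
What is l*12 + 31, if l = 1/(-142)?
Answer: 2195/71 ≈ 30.915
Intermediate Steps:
l = -1/142 ≈ -0.0070423
l*12 + 31 = -1/142*12 + 31 = -6/71 + 31 = 2195/71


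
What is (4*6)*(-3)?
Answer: -72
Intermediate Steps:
(4*6)*(-3) = 24*(-3) = -72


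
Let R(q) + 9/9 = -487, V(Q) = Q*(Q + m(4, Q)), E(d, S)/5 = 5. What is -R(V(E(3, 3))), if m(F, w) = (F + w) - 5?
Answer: 488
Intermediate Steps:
m(F, w) = -5 + F + w
E(d, S) = 25 (E(d, S) = 5*5 = 25)
V(Q) = Q*(-1 + 2*Q) (V(Q) = Q*(Q + (-5 + 4 + Q)) = Q*(Q + (-1 + Q)) = Q*(-1 + 2*Q))
R(q) = -488 (R(q) = -1 - 487 = -488)
-R(V(E(3, 3))) = -1*(-488) = 488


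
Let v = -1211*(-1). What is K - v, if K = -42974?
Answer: -44185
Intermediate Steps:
v = 1211
K - v = -42974 - 1*1211 = -42974 - 1211 = -44185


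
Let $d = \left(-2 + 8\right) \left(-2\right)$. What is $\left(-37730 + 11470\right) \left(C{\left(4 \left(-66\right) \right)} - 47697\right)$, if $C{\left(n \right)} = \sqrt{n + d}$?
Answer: $1252523220 - 52520 i \sqrt{69} \approx 1.2525 \cdot 10^{9} - 4.3626 \cdot 10^{5} i$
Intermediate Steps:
$d = -12$ ($d = 6 \left(-2\right) = -12$)
$C{\left(n \right)} = \sqrt{-12 + n}$ ($C{\left(n \right)} = \sqrt{n - 12} = \sqrt{-12 + n}$)
$\left(-37730 + 11470\right) \left(C{\left(4 \left(-66\right) \right)} - 47697\right) = \left(-37730 + 11470\right) \left(\sqrt{-12 + 4 \left(-66\right)} - 47697\right) = - 26260 \left(\sqrt{-12 - 264} - 47697\right) = - 26260 \left(\sqrt{-276} - 47697\right) = - 26260 \left(2 i \sqrt{69} - 47697\right) = - 26260 \left(-47697 + 2 i \sqrt{69}\right) = 1252523220 - 52520 i \sqrt{69}$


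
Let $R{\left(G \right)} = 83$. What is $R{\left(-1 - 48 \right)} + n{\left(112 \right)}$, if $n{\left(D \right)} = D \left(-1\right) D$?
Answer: $-12461$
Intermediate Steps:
$n{\left(D \right)} = - D^{2}$ ($n{\left(D \right)} = - D D = - D^{2}$)
$R{\left(-1 - 48 \right)} + n{\left(112 \right)} = 83 - 112^{2} = 83 - 12544 = -12461$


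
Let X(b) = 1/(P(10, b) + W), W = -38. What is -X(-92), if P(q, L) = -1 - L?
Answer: -1/53 ≈ -0.018868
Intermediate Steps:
X(b) = 1/(-39 - b) (X(b) = 1/((-1 - b) - 38) = 1/(-39 - b))
-X(-92) = -(-1)/(39 - 92) = -(-1)/(-53) = -(-1)*(-1)/53 = -1*1/53 = -1/53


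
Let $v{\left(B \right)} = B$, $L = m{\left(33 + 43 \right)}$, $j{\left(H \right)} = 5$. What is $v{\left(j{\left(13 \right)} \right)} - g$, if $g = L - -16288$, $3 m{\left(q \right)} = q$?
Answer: $- \frac{48925}{3} \approx -16308.0$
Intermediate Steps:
$m{\left(q \right)} = \frac{q}{3}$
$L = \frac{76}{3}$ ($L = \frac{33 + 43}{3} = \frac{1}{3} \cdot 76 = \frac{76}{3} \approx 25.333$)
$g = \frac{48940}{3}$ ($g = \frac{76}{3} - -16288 = \frac{76}{3} + 16288 = \frac{48940}{3} \approx 16313.0$)
$v{\left(j{\left(13 \right)} \right)} - g = 5 - \frac{48940}{3} = - \frac{48925}{3}$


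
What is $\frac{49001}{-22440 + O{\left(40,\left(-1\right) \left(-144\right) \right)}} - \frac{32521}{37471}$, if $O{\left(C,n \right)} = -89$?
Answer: $- \frac{2568782080}{844184159} \approx -3.0429$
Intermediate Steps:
$\frac{49001}{-22440 + O{\left(40,\left(-1\right) \left(-144\right) \right)}} - \frac{32521}{37471} = \frac{49001}{-22440 - 89} - \frac{32521}{37471} = \frac{49001}{-22529} - \frac{32521}{37471} = 49001 \left(- \frac{1}{22529}\right) - \frac{32521}{37471} = - \frac{49001}{22529} - \frac{32521}{37471} = - \frac{2568782080}{844184159}$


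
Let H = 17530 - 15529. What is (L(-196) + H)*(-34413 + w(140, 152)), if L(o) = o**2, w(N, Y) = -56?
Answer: -1393133573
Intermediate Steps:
H = 2001
(L(-196) + H)*(-34413 + w(140, 152)) = ((-196)**2 + 2001)*(-34413 - 56) = (38416 + 2001)*(-34469) = 40417*(-34469) = -1393133573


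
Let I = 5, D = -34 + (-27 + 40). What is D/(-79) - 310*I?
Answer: -122429/79 ≈ -1549.7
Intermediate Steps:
D = -21 (D = -34 + 13 = -21)
D/(-79) - 310*I = -21/(-79) - 310*5 = -21*(-1/79) - 62*25 = 21/79 - 1550 = -122429/79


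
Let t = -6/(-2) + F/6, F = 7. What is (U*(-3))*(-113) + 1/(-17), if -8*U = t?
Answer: -48041/272 ≈ -176.62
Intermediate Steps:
t = 25/6 (t = -6/(-2) + 7/6 = -6*(-½) + 7*(⅙) = 3 + 7/6 = 25/6 ≈ 4.1667)
U = -25/48 (U = -⅛*25/6 = -25/48 ≈ -0.52083)
(U*(-3))*(-113) + 1/(-17) = -25/48*(-3)*(-113) + 1/(-17) = (25/16)*(-113) - 1/17 = -2825/16 - 1/17 = -48041/272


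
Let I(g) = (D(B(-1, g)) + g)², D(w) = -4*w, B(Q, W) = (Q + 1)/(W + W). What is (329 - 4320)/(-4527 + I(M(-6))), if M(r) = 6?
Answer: 3991/4491 ≈ 0.88867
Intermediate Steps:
B(Q, W) = (1 + Q)/(2*W) (B(Q, W) = (1 + Q)/((2*W)) = (1 + Q)*(1/(2*W)) = (1 + Q)/(2*W))
I(g) = g² (I(g) = (-2*(1 - 1)/g + g)² = (-2*0/g + g)² = (-4*0 + g)² = (0 + g)² = g²)
(329 - 4320)/(-4527 + I(M(-6))) = (329 - 4320)/(-4527 + 6²) = -3991/(-4527 + 36) = -3991/(-4491) = -3991*(-1/4491) = 3991/4491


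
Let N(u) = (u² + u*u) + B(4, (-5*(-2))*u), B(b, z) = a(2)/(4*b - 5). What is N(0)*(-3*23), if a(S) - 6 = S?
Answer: -552/11 ≈ -50.182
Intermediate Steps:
a(S) = 6 + S
B(b, z) = 8/(-5 + 4*b) (B(b, z) = (6 + 2)/(4*b - 5) = 8/(-5 + 4*b))
N(u) = 8/11 + 2*u² (N(u) = (u² + u*u) + 8/(-5 + 4*4) = (u² + u²) + 8/(-5 + 16) = 2*u² + 8/11 = 8/11 + 2*u²)
N(0)*(-3*23) = (8/11 + 2*0²)*(-3*23) = (8/11 + 2*0)*(-69) = (8/11 + 0)*(-69) = (8/11)*(-69) = -552/11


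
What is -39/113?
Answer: -39/113 ≈ -0.34513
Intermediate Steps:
-39/113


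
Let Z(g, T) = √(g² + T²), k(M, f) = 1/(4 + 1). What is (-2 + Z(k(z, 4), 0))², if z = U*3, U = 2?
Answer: 81/25 ≈ 3.2400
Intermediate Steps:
z = 6 (z = 2*3 = 6)
k(M, f) = ⅕ (k(M, f) = 1/5 = ⅕)
Z(g, T) = √(T² + g²)
(-2 + Z(k(z, 4), 0))² = (-2 + √(0² + (⅕)²))² = (-2 + √(0 + 1/25))² = (-2 + √(1/25))² = (-2 + ⅕)² = (-9/5)² = 81/25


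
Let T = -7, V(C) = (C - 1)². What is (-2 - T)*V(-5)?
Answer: 180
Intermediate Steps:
V(C) = (-1 + C)²
(-2 - T)*V(-5) = (-2 - 1*(-7))*(-1 - 5)² = (-2 + 7)*(-6)² = 5*36 = 180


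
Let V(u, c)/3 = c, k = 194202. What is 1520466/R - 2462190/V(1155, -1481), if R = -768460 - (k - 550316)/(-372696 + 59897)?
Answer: 32762947833941461/59332284973929 ≈ 552.19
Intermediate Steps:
V(u, c) = 3*c
R = -240373875654/312799 (R = -768460 - (194202 - 550316)/(-372696 + 59897) = -768460 - (-356114)/(-312799) = -768460 - (-356114)*(-1)/312799 = -768460 - 1*356114/312799 = -768460 - 356114/312799 = -240373875654/312799 ≈ -7.6846e+5)
1520466/R - 2462190/V(1155, -1481) = 1520466/(-240373875654/312799) - 2462190/(3*(-1481)) = 1520466*(-312799/240373875654) - 2462190/(-4443) = -79266707389/40062312609 - 2462190*(-1/4443) = -79266707389/40062312609 + 820730/1481 = 32762947833941461/59332284973929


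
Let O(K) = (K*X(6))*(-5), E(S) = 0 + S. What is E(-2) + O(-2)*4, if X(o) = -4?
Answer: -162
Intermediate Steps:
E(S) = S
O(K) = 20*K (O(K) = (K*(-4))*(-5) = -4*K*(-5) = 20*K)
E(-2) + O(-2)*4 = -2 + (20*(-2))*4 = -2 - 40*4 = -2 - 160 = -162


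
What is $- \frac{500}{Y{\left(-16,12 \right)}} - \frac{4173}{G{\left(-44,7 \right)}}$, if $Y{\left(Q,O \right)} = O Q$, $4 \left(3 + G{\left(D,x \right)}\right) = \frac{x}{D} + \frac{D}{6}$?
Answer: $\frac{106082137}{123504} \approx 858.94$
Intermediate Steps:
$G{\left(D,x \right)} = -3 + \frac{D}{24} + \frac{x}{4 D}$ ($G{\left(D,x \right)} = -3 + \frac{\frac{x}{D} + \frac{D}{6}}{4} = -3 + \frac{\frac{D}{6} + \frac{x}{D}}{4} = -3 + \left(\frac{D}{24} + \frac{x}{4 D}\right) = -3 + \frac{D}{24} + \frac{x}{4 D}$)
$- \frac{500}{Y{\left(-16,12 \right)}} - \frac{4173}{G{\left(-44,7 \right)}} = - \frac{500}{12 \left(-16\right)} - \frac{4173}{-3 + \frac{1}{24} \left(-44\right) + \frac{1}{4} \cdot 7 \frac{1}{-44}} = - \frac{500}{-192} - \frac{4173}{-3 - \frac{11}{6} + \frac{1}{4} \cdot 7 \left(- \frac{1}{44}\right)} = \left(-500\right) \left(- \frac{1}{192}\right) - \frac{4173}{-3 - \frac{11}{6} - \frac{7}{176}} = \frac{125}{48} - \frac{4173}{- \frac{2573}{528}} = \frac{125}{48} - - \frac{2203344}{2573} = \frac{125}{48} + \frac{2203344}{2573} = \frac{106082137}{123504}$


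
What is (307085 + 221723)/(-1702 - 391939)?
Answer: -528808/393641 ≈ -1.3434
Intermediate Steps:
(307085 + 221723)/(-1702 - 391939) = 528808/(-393641) = 528808*(-1/393641) = -528808/393641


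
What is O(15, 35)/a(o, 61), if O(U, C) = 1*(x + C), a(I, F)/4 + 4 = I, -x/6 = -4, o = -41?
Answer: -59/180 ≈ -0.32778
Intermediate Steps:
x = 24 (x = -6*(-4) = 24)
a(I, F) = -16 + 4*I
O(U, C) = 24 + C (O(U, C) = 1*(24 + C) = 24 + C)
O(15, 35)/a(o, 61) = (24 + 35)/(-16 + 4*(-41)) = 59/(-16 - 164) = 59/(-180) = 59*(-1/180) = -59/180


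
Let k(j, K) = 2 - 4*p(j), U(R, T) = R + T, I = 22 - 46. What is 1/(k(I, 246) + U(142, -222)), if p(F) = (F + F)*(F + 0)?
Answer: -1/4686 ≈ -0.00021340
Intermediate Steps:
p(F) = 2*F² (p(F) = (2*F)*F = 2*F²)
I = -24
k(j, K) = 2 - 8*j²
1/(k(I, 246) + U(142, -222)) = 1/((2 - 8*(-24)²) + (142 - 222)) = 1/((2 - 8*576) - 80) = 1/((2 - 4608) - 80) = 1/(-4606 - 80) = 1/(-4686) = -1/4686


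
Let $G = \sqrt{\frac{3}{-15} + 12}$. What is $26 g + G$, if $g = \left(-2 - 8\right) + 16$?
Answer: $156 + \frac{\sqrt{295}}{5} \approx 159.44$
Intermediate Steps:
$G = \frac{\sqrt{295}}{5}$ ($G = \sqrt{3 \left(- \frac{1}{15}\right) + 12} = \sqrt{- \frac{1}{5} + 12} = \sqrt{\frac{59}{5}} = \frac{\sqrt{295}}{5} \approx 3.4351$)
$g = 6$ ($g = -10 + 16 = 6$)
$26 g + G = 26 \cdot 6 + \frac{\sqrt{295}}{5} = 156 + \frac{\sqrt{295}}{5}$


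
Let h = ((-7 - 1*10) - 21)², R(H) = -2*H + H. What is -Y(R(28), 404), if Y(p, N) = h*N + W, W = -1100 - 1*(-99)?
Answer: -582375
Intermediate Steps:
R(H) = -H
W = -1001 (W = -1100 + 99 = -1001)
h = 1444 (h = ((-7 - 10) - 21)² = (-17 - 21)² = (-38)² = 1444)
Y(p, N) = -1001 + 1444*N (Y(p, N) = 1444*N - 1001 = -1001 + 1444*N)
-Y(R(28), 404) = -(-1001 + 1444*404) = -(-1001 + 583376) = -1*582375 = -582375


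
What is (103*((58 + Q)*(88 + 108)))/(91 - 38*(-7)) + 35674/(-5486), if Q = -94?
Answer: -95232973/46631 ≈ -2042.3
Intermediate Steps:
(103*((58 + Q)*(88 + 108)))/(91 - 38*(-7)) + 35674/(-5486) = (103*((58 - 94)*(88 + 108)))/(91 - 38*(-7)) + 35674/(-5486) = (103*(-36*196))/(91 + 266) + 35674*(-1/5486) = (103*(-7056))/357 - 17837/2743 = -726768*1/357 - 17837/2743 = -34608/17 - 17837/2743 = -95232973/46631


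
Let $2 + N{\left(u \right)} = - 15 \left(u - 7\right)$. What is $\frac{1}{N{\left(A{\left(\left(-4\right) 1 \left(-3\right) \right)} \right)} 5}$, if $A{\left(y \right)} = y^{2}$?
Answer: $- \frac{1}{10285} \approx -9.7229 \cdot 10^{-5}$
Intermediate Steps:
$N{\left(u \right)} = 103 - 15 u$ ($N{\left(u \right)} = -2 - 15 \left(u - 7\right) = -2 - 15 \left(-7 + u\right) = -2 - \left(-105 + 15 u\right) = 103 - 15 u$)
$\frac{1}{N{\left(A{\left(\left(-4\right) 1 \left(-3\right) \right)} \right)} 5} = \frac{1}{\left(103 - 15 \left(\left(-4\right) 1 \left(-3\right)\right)^{2}\right) 5} = \frac{1}{\left(103 - 15 \left(\left(-4\right) \left(-3\right)\right)^{2}\right) 5} = \frac{1}{\left(103 - 15 \cdot 12^{2}\right) 5} = \frac{1}{\left(103 - 2160\right) 5} = \frac{1}{\left(-2057\right) 5} = \frac{1}{-10285} = - \frac{1}{10285}$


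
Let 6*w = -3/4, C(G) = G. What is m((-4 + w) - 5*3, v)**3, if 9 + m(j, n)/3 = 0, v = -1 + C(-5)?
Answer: -19683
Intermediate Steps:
w = -1/8 (w = (-3/4)/6 = (-3*1/4)/6 = (1/6)*(-3/4) = -1/8 ≈ -0.12500)
v = -6 (v = -1 - 5 = -6)
m(j, n) = -27 (m(j, n) = -27 + 3*0 = -27 + 0 = -27)
m((-4 + w) - 5*3, v)**3 = (-27)**3 = -19683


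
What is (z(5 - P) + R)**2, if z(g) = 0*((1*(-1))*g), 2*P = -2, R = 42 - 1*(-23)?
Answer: 4225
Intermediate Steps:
R = 65 (R = 42 + 23 = 65)
P = -1 (P = (1/2)*(-2) = -1)
z(g) = 0 (z(g) = 0*(-g) = 0)
(z(5 - P) + R)**2 = (0 + 65)**2 = 65**2 = 4225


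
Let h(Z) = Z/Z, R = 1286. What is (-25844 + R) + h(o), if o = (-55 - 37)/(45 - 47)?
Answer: -24557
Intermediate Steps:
o = 46 (o = -92/(-2) = -92*(-½) = 46)
h(Z) = 1
(-25844 + R) + h(o) = (-25844 + 1286) + 1 = -24558 + 1 = -24557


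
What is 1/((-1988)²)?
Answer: 1/3952144 ≈ 2.5303e-7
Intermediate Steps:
1/((-1988)²) = 1/3952144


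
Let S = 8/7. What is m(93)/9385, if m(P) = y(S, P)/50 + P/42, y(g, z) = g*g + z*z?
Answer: 42929/2299325 ≈ 0.018670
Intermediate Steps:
S = 8/7 (S = 8*(⅐) = 8/7 ≈ 1.1429)
y(g, z) = g² + z²
m(P) = 32/1225 + P/42 + P²/50 (m(P) = ((8/7)² + P²)/50 + P/42 = (64/49 + P²)*(1/50) + P*(1/42) = (32/1225 + P²/50) + P/42 = 32/1225 + P/42 + P²/50)
m(93)/9385 = (32/1225 + (1/42)*93 + (1/50)*93²)/9385 = (32/1225 + 31/14 + (1/50)*8649)*(1/9385) = (32/1225 + 31/14 + 8649/50)*(1/9385) = (42929/245)*(1/9385) = 42929/2299325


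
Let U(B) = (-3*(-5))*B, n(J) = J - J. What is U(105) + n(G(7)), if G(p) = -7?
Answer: 1575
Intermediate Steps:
n(J) = 0
U(B) = 15*B
U(105) + n(G(7)) = 15*105 + 0 = 1575 + 0 = 1575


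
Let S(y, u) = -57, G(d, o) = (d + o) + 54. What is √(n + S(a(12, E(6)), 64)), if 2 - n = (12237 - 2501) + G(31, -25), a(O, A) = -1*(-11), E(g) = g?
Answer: I*√9851 ≈ 99.252*I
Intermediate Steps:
a(O, A) = 11
G(d, o) = 54 + d + o
n = -9794 (n = 2 - ((12237 - 2501) + (54 + 31 - 25)) = 2 - (9736 + 60) = 2 - 1*9796 = 2 - 9796 = -9794)
√(n + S(a(12, E(6)), 64)) = √(-9794 - 57) = √(-9851) = I*√9851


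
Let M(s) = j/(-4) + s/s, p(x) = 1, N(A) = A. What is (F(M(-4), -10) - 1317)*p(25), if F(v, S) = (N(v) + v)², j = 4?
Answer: -1317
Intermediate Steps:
M(s) = 0 (M(s) = 4/(-4) + s/s = 4*(-¼) + 1 = -1 + 1 = 0)
F(v, S) = 4*v² (F(v, S) = (v + v)² = (2*v)² = 4*v²)
(F(M(-4), -10) - 1317)*p(25) = (4*0² - 1317)*1 = (4*0 - 1317)*1 = (0 - 1317)*1 = -1317*1 = -1317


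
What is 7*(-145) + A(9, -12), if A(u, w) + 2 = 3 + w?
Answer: -1026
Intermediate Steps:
A(u, w) = 1 + w (A(u, w) = -2 + (3 + w) = 1 + w)
7*(-145) + A(9, -12) = 7*(-145) + (1 - 12) = -1015 - 11 = -1026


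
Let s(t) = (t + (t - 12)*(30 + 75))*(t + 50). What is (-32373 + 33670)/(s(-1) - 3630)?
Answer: -1297/70564 ≈ -0.018380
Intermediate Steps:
s(t) = (-1260 + 106*t)*(50 + t) (s(t) = (t + (-12 + t)*105)*(50 + t) = (t + (-1260 + 105*t))*(50 + t) = (-1260 + 106*t)*(50 + t))
(-32373 + 33670)/(s(-1) - 3630) = (-32373 + 33670)/((-63000 + 106*(-1)² + 4040*(-1)) - 3630) = 1297/((-63000 + 106*1 - 4040) - 3630) = 1297/((-63000 + 106 - 4040) - 3630) = 1297/(-66934 - 3630) = 1297/(-70564) = 1297*(-1/70564) = -1297/70564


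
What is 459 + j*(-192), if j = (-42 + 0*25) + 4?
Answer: 7755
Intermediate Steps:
j = -38 (j = (-42 + 0) + 4 = -42 + 4 = -38)
459 + j*(-192) = 459 - 38*(-192) = 459 + 7296 = 7755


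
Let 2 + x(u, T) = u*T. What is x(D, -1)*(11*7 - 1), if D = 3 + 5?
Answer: -760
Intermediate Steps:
D = 8
x(u, T) = -2 + T*u (x(u, T) = -2 + u*T = -2 + T*u)
x(D, -1)*(11*7 - 1) = (-2 - 1*8)*(11*7 - 1) = (-2 - 8)*(77 - 1) = -10*76 = -760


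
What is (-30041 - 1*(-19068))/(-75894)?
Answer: 10973/75894 ≈ 0.14458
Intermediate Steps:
(-30041 - 1*(-19068))/(-75894) = (-30041 + 19068)*(-1/75894) = -10973*(-1/75894) = 10973/75894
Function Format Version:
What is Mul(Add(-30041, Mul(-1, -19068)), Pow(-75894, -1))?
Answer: Rational(10973, 75894) ≈ 0.14458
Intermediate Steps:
Mul(Add(-30041, Mul(-1, -19068)), Pow(-75894, -1)) = Mul(Add(-30041, 19068), Rational(-1, 75894)) = Mul(-10973, Rational(-1, 75894)) = Rational(10973, 75894)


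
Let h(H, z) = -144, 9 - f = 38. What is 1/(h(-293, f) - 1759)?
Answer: -1/1903 ≈ -0.00052549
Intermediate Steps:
f = -29 (f = 9 - 1*38 = 9 - 38 = -29)
1/(h(-293, f) - 1759) = 1/(-144 - 1759) = 1/(-1903) = -1/1903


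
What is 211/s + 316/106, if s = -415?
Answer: 54387/21995 ≈ 2.4727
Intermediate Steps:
211/s + 316/106 = 211/(-415) + 316/106 = 211*(-1/415) + 316*(1/106) = -211/415 + 158/53 = 54387/21995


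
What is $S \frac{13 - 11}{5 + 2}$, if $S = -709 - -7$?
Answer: $- \frac{1404}{7} \approx -200.57$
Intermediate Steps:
$S = -702$ ($S = -709 + 7 = -702$)
$S \frac{13 - 11}{5 + 2} = - 702 \frac{13 - 11}{5 + 2} = - 702 \cdot \frac{2}{7} = - 702 \cdot 2 \cdot \frac{1}{7} = \left(-702\right) \frac{2}{7} = - \frac{1404}{7}$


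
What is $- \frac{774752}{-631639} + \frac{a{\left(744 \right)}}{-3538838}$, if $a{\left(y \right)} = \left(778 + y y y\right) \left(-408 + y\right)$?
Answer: $- \frac{43700280305430736}{1117634047741} \approx -39101.0$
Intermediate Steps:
$a{\left(y \right)} = \left(-408 + y\right) \left(778 + y^{3}\right)$ ($a{\left(y \right)} = \left(778 + y^{2} y\right) \left(-408 + y\right) = \left(778 + y^{3}\right) \left(-408 + y\right) = \left(-408 + y\right) \left(778 + y^{3}\right)$)
$- \frac{774752}{-631639} + \frac{a{\left(744 \right)}}{-3538838} = - \frac{774752}{-631639} + \frac{-317424 + 744^{4} - 408 \cdot 744^{3} + 778 \cdot 744}{-3538838} = \left(-774752\right) \left(- \frac{1}{631639}\right) + \left(-317424 + 306402103296 - 168026959872 + 578832\right) \left(- \frac{1}{3538838}\right) = \frac{774752}{631639} + \left(-317424 + 306402103296 - 168026959872 + 578832\right) \left(- \frac{1}{3538838}\right) = \frac{774752}{631639} + 138375404832 \left(- \frac{1}{3538838}\right) = \frac{774752}{631639} - \frac{69187702416}{1769419} = - \frac{43700280305430736}{1117634047741}$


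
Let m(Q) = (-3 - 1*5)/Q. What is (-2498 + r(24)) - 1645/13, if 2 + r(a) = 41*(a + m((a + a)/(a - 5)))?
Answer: -138245/78 ≈ -1772.4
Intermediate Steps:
m(Q) = -8/Q (m(Q) = (-3 - 5)/Q = -8/Q)
r(a) = -2 + 41*a - 164*(-5 + a)/a (r(a) = -2 + 41*(a - 8*(a - 5)/(a + a)) = -2 + 41*(a - 8*(-5 + a)/(2*a)) = -2 + 41*(a - 4*(-5 + a)/a) = -2 + (41*a - 164*(-5 + a)/a) = -2 + 41*a - 164*(-5 + a)/a)
(-2498 + r(24)) - 1645/13 = (-2498 + (-166 + 41*24 + 820/24)) - 1645/13 = (-2498 + (-166 + 984 + 820*(1/24))) - 1645*1/13 = (-2498 + (-166 + 984 + 205/6)) - 1645/13 = (-2498 + 5113/6) - 1645/13 = -9875/6 - 1645/13 = -138245/78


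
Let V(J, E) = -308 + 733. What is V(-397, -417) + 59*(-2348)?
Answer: -138107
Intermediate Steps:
V(J, E) = 425
V(-397, -417) + 59*(-2348) = 425 + 59*(-2348) = 425 - 138532 = -138107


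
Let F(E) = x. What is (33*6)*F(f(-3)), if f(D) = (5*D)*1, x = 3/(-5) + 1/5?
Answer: -396/5 ≈ -79.200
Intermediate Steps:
x = -⅖ (x = 3*(-⅕) + 1*(⅕) = -⅗ + ⅕ = -⅖ ≈ -0.40000)
f(D) = 5*D
F(E) = -⅖
(33*6)*F(f(-3)) = (33*6)*(-⅖) = 198*(-⅖) = -396/5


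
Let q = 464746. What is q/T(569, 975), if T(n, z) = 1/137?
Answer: 63670202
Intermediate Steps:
T(n, z) = 1/137
q/T(569, 975) = 464746/(1/137) = 464746*137 = 63670202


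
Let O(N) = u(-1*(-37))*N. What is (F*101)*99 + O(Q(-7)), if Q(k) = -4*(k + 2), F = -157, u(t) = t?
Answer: -1569103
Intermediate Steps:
Q(k) = -8 - 4*k (Q(k) = -4*(2 + k) = -8 - 4*k)
O(N) = 37*N (O(N) = (-1*(-37))*N = 37*N)
(F*101)*99 + O(Q(-7)) = -157*101*99 + 37*(-8 - 4*(-7)) = -15857*99 + 37*(-8 + 28) = -1569843 + 37*20 = -1569843 + 740 = -1569103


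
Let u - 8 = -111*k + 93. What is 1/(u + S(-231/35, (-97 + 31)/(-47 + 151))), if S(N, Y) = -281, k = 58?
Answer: -1/6618 ≈ -0.00015110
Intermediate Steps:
u = -6337 (u = 8 + (-111*58 + 93) = 8 + (-6438 + 93) = 8 - 6345 = -6337)
1/(u + S(-231/35, (-97 + 31)/(-47 + 151))) = 1/(-6337 - 281) = 1/(-6618) = -1/6618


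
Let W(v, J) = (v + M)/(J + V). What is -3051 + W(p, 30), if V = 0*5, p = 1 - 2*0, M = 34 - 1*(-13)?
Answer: -15247/5 ≈ -3049.4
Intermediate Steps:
M = 47 (M = 34 + 13 = 47)
p = 1 (p = 1 + 0 = 1)
V = 0
W(v, J) = (47 + v)/J (W(v, J) = (v + 47)/(J + 0) = (47 + v)/J)
-3051 + W(p, 30) = -3051 + (47 + 1)/30 = -3051 + (1/30)*48 = -3051 + 8/5 = -15247/5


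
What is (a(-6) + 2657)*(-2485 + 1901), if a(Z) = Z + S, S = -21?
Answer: -1535920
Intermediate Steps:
a(Z) = -21 + Z (a(Z) = Z - 21 = -21 + Z)
(a(-6) + 2657)*(-2485 + 1901) = ((-21 - 6) + 2657)*(-2485 + 1901) = (-27 + 2657)*(-584) = 2630*(-584) = -1535920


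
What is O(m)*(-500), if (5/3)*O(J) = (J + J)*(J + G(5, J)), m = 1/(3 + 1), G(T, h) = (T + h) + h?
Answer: -1725/2 ≈ -862.50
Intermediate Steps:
G(T, h) = T + 2*h
m = ¼ (m = 1/4 = ¼ ≈ 0.25000)
O(J) = 6*J*(5 + 3*J)/5 (O(J) = 3*((J + J)*(J + (5 + 2*J)))/5 = 3*((2*J)*(5 + 3*J))/5 = 3*(2*J*(5 + 3*J))/5 = 6*J*(5 + 3*J)/5)
O(m)*(-500) = ((6/5)*(¼)*(5 + 3*(¼)))*(-500) = ((6/5)*(¼)*(5 + ¾))*(-500) = ((6/5)*(¼)*(23/4))*(-500) = (69/40)*(-500) = -1725/2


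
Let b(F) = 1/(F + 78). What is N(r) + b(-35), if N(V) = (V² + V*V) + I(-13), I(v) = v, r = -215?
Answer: 3974792/43 ≈ 92437.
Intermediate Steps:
N(V) = -13 + 2*V² (N(V) = (V² + V*V) - 13 = (V² + V²) - 13 = 2*V² - 13 = -13 + 2*V²)
b(F) = 1/(78 + F)
N(r) + b(-35) = (-13 + 2*(-215)²) + 1/(78 - 35) = (-13 + 2*46225) + 1/43 = (-13 + 92450) + 1/43 = 92437 + 1/43 = 3974792/43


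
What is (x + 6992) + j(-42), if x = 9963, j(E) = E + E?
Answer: 16871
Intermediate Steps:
j(E) = 2*E
(x + 6992) + j(-42) = (9963 + 6992) + 2*(-42) = 16955 - 84 = 16871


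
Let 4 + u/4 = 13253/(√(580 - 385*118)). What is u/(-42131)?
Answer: 16/42131 + 26506*I*√1794/188957535 ≈ 0.00037977 + 0.0059414*I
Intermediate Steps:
u = -16 - 26506*I*√1794/4485 (u = -16 + 4*(13253/(√(580 - 385*118))) = -16 + 4*(13253/(√(580 - 45430))) = -16 + 4*(13253/(√(-44850))) = -16 + 4*(13253/((5*I*√1794))) = -16 + 4*(13253*(-I*√1794/8970)) = -16 + 4*(-13253*I*√1794/8970) = -16 - 26506*I*√1794/4485 ≈ -16.0 - 250.32*I)
u/(-42131) = (-16 - 26506*I*√1794/4485)/(-42131) = (-16 - 26506*I*√1794/4485)*(-1/42131) = 16/42131 + 26506*I*√1794/188957535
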